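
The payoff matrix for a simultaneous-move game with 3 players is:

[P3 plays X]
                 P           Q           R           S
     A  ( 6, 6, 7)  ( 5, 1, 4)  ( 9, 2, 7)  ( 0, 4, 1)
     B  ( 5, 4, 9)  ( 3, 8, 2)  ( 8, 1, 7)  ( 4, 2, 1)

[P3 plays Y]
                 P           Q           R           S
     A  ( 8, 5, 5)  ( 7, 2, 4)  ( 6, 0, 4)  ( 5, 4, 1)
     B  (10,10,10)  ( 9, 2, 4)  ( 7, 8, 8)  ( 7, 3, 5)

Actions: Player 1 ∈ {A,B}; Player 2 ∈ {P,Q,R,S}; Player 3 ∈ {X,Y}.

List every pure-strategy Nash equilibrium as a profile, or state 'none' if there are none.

(A,P,X): NE
(A,P,Y): not NE [P1→B gives 10>8; P3→X gives 7>5]
(A,Q,X): not NE [P2→P gives 6>1]
(A,Q,Y): not NE [P1→B gives 9>7; P2→P gives 5>2]
(A,R,X): not NE [P2→P gives 6>2]
(A,R,Y): not NE [P1→B gives 7>6; P2→P gives 5>0; P3→X gives 7>4]
(A,S,X): not NE [P1→B gives 4>0; P2→P gives 6>4]
(A,S,Y): not NE [P1→B gives 7>5; P2→P gives 5>4]
(B,P,X): not NE [P1→A gives 6>5; P2→Q gives 8>4; P3→Y gives 10>9]
(B,P,Y): NE
(B,Q,X): not NE [P1→A gives 5>3; P3→Y gives 4>2]
(B,Q,Y): not NE [P2→P gives 10>2]
(B,R,X): not NE [P1→A gives 9>8; P2→Q gives 8>1; P3→Y gives 8>7]
(B,R,Y): not NE [P2→P gives 10>8]
(B,S,X): not NE [P2→Q gives 8>2; P3→Y gives 5>1]
(B,S,Y): not NE [P2→P gives 10>3]

NE set: (A,P,X), (B,P,Y)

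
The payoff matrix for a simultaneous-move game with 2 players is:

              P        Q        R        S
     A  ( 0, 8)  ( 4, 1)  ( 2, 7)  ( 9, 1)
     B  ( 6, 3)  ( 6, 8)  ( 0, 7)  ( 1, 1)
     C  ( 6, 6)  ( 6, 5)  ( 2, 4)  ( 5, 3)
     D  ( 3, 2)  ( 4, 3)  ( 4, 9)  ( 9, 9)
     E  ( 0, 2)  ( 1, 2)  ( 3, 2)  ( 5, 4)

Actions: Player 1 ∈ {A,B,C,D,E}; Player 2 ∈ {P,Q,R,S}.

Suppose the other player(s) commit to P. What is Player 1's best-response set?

BR_1 = {B,C}

u_1(A vs P) = 0
u_1(B vs P) = 6
u_1(C vs P) = 6
u_1(D vs P) = 3
u_1(E vs P) = 0
max payoff 6 at {B,C}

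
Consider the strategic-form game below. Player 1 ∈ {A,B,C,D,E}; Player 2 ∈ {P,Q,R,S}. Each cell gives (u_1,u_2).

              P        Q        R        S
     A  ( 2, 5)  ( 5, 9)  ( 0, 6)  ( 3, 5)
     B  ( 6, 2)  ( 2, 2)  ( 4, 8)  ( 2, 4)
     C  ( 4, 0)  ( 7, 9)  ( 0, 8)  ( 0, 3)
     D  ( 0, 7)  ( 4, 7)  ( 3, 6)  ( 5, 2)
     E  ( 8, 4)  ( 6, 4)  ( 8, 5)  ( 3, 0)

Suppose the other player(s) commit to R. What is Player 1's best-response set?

P1 best: {E}

u_1(A vs R) = 0
u_1(B vs R) = 4
u_1(C vs R) = 0
u_1(D vs R) = 3
u_1(E vs R) = 8
max payoff 8 at {E}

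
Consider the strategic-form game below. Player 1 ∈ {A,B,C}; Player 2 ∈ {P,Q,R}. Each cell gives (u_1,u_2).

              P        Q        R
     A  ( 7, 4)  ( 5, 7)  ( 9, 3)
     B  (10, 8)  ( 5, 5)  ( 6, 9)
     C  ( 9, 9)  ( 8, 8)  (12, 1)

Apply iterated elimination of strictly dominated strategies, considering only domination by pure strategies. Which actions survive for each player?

Survivors P1:{B,C} P2:{P,R}

P1 drop A (C beats it: P:9>7 Q:8>5 R:12>9)
P2 drop Q (P beats it: B:8>5 C:9>8)
P1→{B,C} P2→{P,R}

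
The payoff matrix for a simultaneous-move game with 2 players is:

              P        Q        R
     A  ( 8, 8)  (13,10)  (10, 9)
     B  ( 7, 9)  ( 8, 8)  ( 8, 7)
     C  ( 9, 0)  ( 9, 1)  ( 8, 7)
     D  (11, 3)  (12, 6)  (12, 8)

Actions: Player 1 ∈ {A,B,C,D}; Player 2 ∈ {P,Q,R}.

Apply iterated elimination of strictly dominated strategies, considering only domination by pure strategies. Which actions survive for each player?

Remaining: P1:{A,D} P2:{Q,R}

P1 drop B (A beats it: P:8>7 Q:13>8 R:10>8)
P1 drop C (D beats it: P:11>9 Q:12>9 R:12>8)
P2 drop P (Q beats it: A:10>8 D:6>3)
P1→{A,D} P2→{Q,R}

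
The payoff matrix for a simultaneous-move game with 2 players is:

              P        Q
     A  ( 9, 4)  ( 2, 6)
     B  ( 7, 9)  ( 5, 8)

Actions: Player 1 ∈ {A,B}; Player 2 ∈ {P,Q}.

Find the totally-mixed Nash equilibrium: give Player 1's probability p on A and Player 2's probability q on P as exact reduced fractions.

P1 indiff ⇒ q·9+(1-q)·2 = q·7+(1-q)·5 ⇒ q(2) = (1-q)(3) ⇒ q = 3/5
P2 indiff ⇒ p·4+(1-p)·9 = p·6+(1-p)·8 ⇒ p(-2) = (1-p)(-1) ⇒ p = 1/3

p=1/3, q=3/5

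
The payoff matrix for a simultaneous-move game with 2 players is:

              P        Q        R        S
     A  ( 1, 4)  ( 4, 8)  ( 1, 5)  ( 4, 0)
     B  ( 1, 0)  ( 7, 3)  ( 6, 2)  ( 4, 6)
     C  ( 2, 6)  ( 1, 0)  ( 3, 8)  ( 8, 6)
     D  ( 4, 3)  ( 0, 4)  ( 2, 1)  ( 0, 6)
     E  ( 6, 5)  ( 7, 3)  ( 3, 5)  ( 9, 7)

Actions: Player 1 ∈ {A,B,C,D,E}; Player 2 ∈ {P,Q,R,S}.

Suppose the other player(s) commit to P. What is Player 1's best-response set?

u_1(A vs P) = 1
u_1(B vs P) = 1
u_1(C vs P) = 2
u_1(D vs P) = 4
u_1(E vs P) = 6
max payoff 6 at {E}

P1 best: {E}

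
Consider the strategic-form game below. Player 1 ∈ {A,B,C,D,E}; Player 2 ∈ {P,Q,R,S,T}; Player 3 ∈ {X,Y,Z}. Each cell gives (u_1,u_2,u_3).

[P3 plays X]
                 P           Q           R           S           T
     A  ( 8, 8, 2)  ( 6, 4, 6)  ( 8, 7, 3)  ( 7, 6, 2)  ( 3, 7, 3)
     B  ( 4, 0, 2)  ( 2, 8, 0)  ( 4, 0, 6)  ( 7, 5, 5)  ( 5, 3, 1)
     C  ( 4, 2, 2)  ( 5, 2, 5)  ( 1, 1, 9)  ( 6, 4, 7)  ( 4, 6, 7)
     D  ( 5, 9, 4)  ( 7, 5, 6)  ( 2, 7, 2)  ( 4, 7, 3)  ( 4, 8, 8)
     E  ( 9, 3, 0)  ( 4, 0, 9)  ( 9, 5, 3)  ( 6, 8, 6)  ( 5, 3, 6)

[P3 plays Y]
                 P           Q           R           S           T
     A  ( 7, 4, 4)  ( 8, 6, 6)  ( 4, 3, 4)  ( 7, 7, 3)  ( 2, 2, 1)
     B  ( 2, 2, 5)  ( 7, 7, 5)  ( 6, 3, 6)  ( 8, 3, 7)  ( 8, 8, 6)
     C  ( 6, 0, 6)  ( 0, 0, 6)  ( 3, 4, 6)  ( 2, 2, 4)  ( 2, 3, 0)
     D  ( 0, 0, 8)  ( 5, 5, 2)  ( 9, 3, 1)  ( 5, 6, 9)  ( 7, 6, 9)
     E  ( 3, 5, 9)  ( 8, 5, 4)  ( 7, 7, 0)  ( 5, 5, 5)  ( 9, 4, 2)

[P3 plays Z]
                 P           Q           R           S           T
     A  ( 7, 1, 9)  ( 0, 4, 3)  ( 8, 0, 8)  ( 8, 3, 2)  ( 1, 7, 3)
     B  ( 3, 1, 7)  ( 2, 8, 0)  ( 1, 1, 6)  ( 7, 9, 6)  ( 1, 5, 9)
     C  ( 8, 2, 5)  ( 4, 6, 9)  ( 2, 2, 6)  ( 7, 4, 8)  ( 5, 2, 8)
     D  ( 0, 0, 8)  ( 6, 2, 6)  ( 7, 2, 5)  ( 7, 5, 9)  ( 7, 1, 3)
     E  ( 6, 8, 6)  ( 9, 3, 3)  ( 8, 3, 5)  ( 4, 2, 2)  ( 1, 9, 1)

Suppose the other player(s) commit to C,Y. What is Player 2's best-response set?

argmax u_2 = {R}

u_2(P vs C,Y) = 0
u_2(Q vs C,Y) = 0
u_2(R vs C,Y) = 4
u_2(S vs C,Y) = 2
u_2(T vs C,Y) = 3
max payoff 4 at {R}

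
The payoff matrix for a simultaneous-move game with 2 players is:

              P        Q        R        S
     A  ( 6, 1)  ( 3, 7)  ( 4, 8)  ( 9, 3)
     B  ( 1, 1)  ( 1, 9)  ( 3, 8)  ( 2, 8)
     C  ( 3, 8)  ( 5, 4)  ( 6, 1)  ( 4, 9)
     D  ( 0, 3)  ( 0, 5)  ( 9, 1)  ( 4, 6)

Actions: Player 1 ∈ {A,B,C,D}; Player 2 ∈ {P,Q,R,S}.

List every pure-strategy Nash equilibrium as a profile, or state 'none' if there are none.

No pure NE.

(A,P): not NE [P2→R gives 8>1]
(A,Q): not NE [P1→C gives 5>3; P2→R gives 8>7]
(A,R): not NE [P1→D gives 9>4]
(A,S): not NE [P2→R gives 8>3]
(B,P): not NE [P1→A gives 6>1; P2→Q gives 9>1]
(B,Q): not NE [P1→C gives 5>1]
(B,R): not NE [P1→D gives 9>3; P2→Q gives 9>8]
(B,S): not NE [P1→A gives 9>2; P2→Q gives 9>8]
(C,P): not NE [P1→A gives 6>3; P2→S gives 9>8]
(C,Q): not NE [P2→S gives 9>4]
(C,R): not NE [P1→D gives 9>6; P2→S gives 9>1]
(C,S): not NE [P1→A gives 9>4]
(D,P): not NE [P1→A gives 6>0; P2→S gives 6>3]
(D,Q): not NE [P1→C gives 5>0; P2→S gives 6>5]
(D,R): not NE [P2→S gives 6>1]
(D,S): not NE [P1→A gives 9>4]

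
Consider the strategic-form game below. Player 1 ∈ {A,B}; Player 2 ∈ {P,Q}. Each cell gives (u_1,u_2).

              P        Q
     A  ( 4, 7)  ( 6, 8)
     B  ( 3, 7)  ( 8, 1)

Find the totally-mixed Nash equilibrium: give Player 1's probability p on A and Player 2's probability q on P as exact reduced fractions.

P1 mixes 6/7 on A; P2 mixes 2/3 on P

P1 indiff ⇒ q·4+(1-q)·6 = q·3+(1-q)·8 ⇒ q(1) = (1-q)(2) ⇒ q = 2/3
P2 indiff ⇒ p·7+(1-p)·7 = p·8+(1-p)·1 ⇒ p(-1) = (1-p)(-6) ⇒ p = 6/7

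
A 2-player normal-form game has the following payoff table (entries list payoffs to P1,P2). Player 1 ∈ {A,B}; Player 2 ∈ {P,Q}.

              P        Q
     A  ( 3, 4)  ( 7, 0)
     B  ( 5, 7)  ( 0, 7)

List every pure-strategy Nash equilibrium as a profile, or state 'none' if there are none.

PSNE = {(B,P)}

(A,P): not NE [P1→B gives 5>3]
(A,Q): not NE [P2→P gives 4>0]
(B,P): NE
(B,Q): not NE [P1→A gives 7>0]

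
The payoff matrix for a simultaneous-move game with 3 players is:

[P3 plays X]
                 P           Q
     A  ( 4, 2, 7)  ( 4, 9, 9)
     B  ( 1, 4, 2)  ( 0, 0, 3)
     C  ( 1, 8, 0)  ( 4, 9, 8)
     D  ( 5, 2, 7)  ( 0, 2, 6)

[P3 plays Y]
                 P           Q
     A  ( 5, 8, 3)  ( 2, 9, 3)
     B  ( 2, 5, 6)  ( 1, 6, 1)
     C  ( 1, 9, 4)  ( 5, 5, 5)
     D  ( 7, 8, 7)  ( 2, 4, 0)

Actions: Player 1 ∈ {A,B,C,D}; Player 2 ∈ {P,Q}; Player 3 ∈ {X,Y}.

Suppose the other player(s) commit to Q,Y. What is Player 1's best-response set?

P1 best: {C}

u_1(A vs Q,Y) = 2
u_1(B vs Q,Y) = 1
u_1(C vs Q,Y) = 5
u_1(D vs Q,Y) = 2
max payoff 5 at {C}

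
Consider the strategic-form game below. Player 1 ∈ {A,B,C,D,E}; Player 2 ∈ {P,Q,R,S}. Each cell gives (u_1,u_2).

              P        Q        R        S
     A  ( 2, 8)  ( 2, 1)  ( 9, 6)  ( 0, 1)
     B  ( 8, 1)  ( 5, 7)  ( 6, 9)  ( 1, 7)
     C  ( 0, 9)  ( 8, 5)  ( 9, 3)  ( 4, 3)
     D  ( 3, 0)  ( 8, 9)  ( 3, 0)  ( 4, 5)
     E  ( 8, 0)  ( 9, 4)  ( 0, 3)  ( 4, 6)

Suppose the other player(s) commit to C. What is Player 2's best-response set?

argmax u_2 = {P}

u_2(P vs C) = 9
u_2(Q vs C) = 5
u_2(R vs C) = 3
u_2(S vs C) = 3
max payoff 9 at {P}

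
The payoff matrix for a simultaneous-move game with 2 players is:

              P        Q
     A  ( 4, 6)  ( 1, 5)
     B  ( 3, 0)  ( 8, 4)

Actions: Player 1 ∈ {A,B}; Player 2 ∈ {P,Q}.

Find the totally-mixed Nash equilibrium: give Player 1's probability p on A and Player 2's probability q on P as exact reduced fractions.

p=4/5, q=7/8

P1 indiff ⇒ q·4+(1-q)·1 = q·3+(1-q)·8 ⇒ q(1) = (1-q)(7) ⇒ q = 7/8
P2 indiff ⇒ p·6+(1-p)·0 = p·5+(1-p)·4 ⇒ p(1) = (1-p)(4) ⇒ p = 4/5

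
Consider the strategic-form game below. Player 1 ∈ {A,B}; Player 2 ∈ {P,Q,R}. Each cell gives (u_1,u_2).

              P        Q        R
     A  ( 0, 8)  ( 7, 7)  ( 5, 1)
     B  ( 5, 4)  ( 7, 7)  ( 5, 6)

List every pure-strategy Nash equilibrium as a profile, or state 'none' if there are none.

(A,P): not NE [P1→B gives 5>0]
(A,Q): not NE [P2→P gives 8>7]
(A,R): not NE [P2→P gives 8>1]
(B,P): not NE [P2→Q gives 7>4]
(B,Q): NE
(B,R): not NE [P2→Q gives 7>6]

NE set: (B,Q)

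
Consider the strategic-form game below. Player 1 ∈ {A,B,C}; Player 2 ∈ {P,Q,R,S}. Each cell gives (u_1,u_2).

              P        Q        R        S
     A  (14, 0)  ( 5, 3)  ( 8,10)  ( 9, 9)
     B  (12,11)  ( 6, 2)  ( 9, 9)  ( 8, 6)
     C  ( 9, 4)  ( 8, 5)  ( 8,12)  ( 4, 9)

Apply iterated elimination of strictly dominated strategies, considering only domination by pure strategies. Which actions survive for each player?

P2 drop Q (R beats it: A:10>3 B:9>2 C:12>5)
P1 drop C (B beats it: P:12>9 R:9>8 S:8>4)
P2 drop S (R beats it: A:10>9 B:9>6)
P1→{A,B} P2→{P,R}

Survivors P1:{A,B} P2:{P,R}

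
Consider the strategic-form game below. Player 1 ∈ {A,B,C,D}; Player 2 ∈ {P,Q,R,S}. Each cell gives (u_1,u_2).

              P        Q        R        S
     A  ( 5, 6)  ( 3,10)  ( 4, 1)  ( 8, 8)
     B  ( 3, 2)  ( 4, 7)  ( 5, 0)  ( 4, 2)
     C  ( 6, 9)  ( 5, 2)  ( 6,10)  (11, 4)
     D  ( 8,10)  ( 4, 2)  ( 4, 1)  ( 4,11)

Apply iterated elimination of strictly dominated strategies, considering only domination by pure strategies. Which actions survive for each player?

P1 drop A (C beats it: P:6>5 Q:5>3 R:6>4 S:11>8)
P1 drop B (C beats it: P:6>3 Q:5>4 R:6>5 S:11>4)
P2 drop Q (P beats it: C:9>2 D:10>2)
P1→{C,D} P2→{P,R,S}

IESDS → P1:{C,D} P2:{P,R,S}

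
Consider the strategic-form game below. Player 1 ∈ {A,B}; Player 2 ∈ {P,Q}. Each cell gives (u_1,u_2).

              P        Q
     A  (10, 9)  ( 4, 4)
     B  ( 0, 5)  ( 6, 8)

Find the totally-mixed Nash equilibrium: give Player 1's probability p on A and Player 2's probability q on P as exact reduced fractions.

P1 indiff ⇒ q·10+(1-q)·4 = q·0+(1-q)·6 ⇒ q(10) = (1-q)(2) ⇒ q = 1/6
P2 indiff ⇒ p·9+(1-p)·5 = p·4+(1-p)·8 ⇒ p(5) = (1-p)(3) ⇒ p = 3/8

(p,q) = (3/8, 1/6)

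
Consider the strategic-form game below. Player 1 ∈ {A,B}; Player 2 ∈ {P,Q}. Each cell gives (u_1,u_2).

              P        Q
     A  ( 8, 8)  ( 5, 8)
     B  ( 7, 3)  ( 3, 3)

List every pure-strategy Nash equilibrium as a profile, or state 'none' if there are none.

NE set: (A,P), (A,Q)

(A,P): NE
(A,Q): NE
(B,P): not NE [P1→A gives 8>7]
(B,Q): not NE [P1→A gives 5>3]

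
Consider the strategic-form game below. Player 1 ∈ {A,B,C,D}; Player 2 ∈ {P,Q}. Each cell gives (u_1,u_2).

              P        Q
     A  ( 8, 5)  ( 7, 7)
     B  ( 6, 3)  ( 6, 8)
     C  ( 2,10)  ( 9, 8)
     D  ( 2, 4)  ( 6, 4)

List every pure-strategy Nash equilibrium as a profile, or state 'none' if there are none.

Equilibria: none

(A,P): not NE [P2→Q gives 7>5]
(A,Q): not NE [P1→C gives 9>7]
(B,P): not NE [P1→A gives 8>6; P2→Q gives 8>3]
(B,Q): not NE [P1→C gives 9>6]
(C,P): not NE [P1→A gives 8>2]
(C,Q): not NE [P2→P gives 10>8]
(D,P): not NE [P1→A gives 8>2]
(D,Q): not NE [P1→C gives 9>6]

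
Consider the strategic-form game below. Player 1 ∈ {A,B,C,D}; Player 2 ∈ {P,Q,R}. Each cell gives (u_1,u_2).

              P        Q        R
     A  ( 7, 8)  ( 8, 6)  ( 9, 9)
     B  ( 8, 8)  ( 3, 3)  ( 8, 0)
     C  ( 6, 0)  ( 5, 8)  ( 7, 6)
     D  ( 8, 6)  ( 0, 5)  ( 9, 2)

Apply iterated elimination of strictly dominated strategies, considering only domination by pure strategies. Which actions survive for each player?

P1 drop C (A beats it: P:7>6 Q:8>5 R:9>7)
P2 drop Q (P beats it: A:8>6 B:8>3 D:6>5)
P1→{A,B,D} P2→{P,R}

IESDS → P1:{A,B,D} P2:{P,R}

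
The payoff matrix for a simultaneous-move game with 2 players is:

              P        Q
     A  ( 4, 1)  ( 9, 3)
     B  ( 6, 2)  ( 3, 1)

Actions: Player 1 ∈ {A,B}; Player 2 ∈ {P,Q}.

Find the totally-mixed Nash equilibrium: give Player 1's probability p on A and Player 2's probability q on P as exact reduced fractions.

p=1/3, q=3/4

P1 indiff ⇒ q·4+(1-q)·9 = q·6+(1-q)·3 ⇒ q(-2) = (1-q)(-6) ⇒ q = 3/4
P2 indiff ⇒ p·1+(1-p)·2 = p·3+(1-p)·1 ⇒ p(-2) = (1-p)(-1) ⇒ p = 1/3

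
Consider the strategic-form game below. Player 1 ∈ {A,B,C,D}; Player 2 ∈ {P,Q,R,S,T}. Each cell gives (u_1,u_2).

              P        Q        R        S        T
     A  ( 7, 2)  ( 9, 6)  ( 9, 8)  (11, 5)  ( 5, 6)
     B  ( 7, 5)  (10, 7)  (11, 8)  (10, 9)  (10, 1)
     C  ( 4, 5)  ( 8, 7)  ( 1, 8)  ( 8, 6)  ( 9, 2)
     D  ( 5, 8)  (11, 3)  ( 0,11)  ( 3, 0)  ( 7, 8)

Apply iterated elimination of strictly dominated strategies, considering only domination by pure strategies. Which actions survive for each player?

Remaining: P1:{A,B} P2:{R,S}

P1 drop C (B beats it: P:7>4 Q:10>8 R:11>1 S:10>8 T:10>9)
P2 drop P (R beats it: A:8>2 B:8>5 D:11>8)
P2 drop Q (R beats it: A:8>6 B:8>7 D:11>3)
P1 drop D (B beats it: R:11>0 S:10>3 T:10>7)
P2 drop T (R beats it: A:8>6 B:8>1)
P1→{A,B} P2→{R,S}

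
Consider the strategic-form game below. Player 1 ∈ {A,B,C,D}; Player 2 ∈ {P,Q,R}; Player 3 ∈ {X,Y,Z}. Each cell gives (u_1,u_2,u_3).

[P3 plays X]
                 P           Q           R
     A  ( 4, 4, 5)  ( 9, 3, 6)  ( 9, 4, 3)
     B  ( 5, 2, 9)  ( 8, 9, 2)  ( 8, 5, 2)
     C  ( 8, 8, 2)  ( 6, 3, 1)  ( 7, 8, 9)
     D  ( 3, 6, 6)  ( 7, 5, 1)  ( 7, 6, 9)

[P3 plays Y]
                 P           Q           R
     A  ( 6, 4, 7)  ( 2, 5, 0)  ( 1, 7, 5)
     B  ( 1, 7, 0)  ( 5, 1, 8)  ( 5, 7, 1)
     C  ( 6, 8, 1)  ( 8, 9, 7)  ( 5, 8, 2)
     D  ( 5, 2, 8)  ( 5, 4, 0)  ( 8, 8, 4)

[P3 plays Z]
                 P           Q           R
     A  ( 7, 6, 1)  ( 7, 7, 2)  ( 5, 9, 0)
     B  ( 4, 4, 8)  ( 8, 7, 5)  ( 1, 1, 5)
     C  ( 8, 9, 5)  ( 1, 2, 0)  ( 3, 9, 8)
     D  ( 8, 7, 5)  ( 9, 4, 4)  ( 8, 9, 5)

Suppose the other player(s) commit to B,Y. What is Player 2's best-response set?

u_2(P vs B,Y) = 7
u_2(Q vs B,Y) = 1
u_2(R vs B,Y) = 7
max payoff 7 at {P,R}

P2 best: {P,R}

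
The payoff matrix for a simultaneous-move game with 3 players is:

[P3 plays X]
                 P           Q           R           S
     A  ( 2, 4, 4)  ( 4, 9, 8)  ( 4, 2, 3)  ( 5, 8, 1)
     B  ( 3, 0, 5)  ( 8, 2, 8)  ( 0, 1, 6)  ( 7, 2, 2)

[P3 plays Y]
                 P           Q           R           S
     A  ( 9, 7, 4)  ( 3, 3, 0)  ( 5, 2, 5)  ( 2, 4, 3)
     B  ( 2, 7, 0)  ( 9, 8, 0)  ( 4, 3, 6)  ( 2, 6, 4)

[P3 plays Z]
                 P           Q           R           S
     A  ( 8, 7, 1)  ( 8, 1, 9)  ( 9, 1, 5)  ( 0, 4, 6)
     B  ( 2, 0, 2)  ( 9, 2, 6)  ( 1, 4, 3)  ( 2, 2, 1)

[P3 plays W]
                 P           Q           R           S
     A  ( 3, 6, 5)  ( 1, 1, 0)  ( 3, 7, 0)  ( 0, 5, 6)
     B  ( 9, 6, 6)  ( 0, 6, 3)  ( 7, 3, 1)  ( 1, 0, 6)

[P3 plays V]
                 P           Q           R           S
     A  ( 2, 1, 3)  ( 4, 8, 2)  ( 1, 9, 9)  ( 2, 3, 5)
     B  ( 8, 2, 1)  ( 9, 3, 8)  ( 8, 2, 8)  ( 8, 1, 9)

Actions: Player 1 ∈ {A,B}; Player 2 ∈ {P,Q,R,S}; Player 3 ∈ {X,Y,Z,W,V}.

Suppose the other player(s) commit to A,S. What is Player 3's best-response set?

P3 best: {Z,W}

u_3(X vs A,S) = 1
u_3(Y vs A,S) = 3
u_3(Z vs A,S) = 6
u_3(W vs A,S) = 6
u_3(V vs A,S) = 5
max payoff 6 at {Z,W}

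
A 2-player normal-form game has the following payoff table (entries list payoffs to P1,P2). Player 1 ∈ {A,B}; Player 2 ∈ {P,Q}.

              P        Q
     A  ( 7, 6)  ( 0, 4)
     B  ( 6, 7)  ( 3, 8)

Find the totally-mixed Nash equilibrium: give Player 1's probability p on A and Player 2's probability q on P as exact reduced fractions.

P1 mixes 1/3 on A; P2 mixes 3/4 on P

P1 indiff ⇒ q·7+(1-q)·0 = q·6+(1-q)·3 ⇒ q(1) = (1-q)(3) ⇒ q = 3/4
P2 indiff ⇒ p·6+(1-p)·7 = p·4+(1-p)·8 ⇒ p(2) = (1-p)(1) ⇒ p = 1/3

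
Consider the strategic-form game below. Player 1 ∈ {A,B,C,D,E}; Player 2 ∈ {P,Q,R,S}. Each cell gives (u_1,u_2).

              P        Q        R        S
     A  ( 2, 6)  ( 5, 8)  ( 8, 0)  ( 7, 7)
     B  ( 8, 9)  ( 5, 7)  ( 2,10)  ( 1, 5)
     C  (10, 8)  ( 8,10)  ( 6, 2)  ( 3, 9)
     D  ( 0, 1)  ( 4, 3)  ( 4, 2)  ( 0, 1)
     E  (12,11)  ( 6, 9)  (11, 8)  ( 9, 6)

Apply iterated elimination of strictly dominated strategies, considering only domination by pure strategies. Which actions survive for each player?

P1 drop A (E beats it: P:12>2 Q:6>5 R:11>8 S:9>7)
P1 drop B (C beats it: P:10>8 Q:8>5 R:6>2 S:3>1)
P1 drop D (C beats it: P:10>0 Q:8>4 R:6>4 S:3>0)
P2 drop R (P beats it: C:8>2 E:11>8)
P2 drop S (Q beats it: C:10>9 E:9>6)
P1→{C,E} P2→{P,Q}

IESDS → P1:{C,E} P2:{P,Q}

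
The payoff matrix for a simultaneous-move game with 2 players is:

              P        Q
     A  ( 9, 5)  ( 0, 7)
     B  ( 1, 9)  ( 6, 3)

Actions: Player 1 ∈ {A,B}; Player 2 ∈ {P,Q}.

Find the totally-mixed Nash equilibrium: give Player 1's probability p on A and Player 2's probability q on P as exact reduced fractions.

P1 indiff ⇒ q·9+(1-q)·0 = q·1+(1-q)·6 ⇒ q(8) = (1-q)(6) ⇒ q = 3/7
P2 indiff ⇒ p·5+(1-p)·9 = p·7+(1-p)·3 ⇒ p(-2) = (1-p)(-6) ⇒ p = 3/4

P1 mixes 3/4 on A; P2 mixes 3/7 on P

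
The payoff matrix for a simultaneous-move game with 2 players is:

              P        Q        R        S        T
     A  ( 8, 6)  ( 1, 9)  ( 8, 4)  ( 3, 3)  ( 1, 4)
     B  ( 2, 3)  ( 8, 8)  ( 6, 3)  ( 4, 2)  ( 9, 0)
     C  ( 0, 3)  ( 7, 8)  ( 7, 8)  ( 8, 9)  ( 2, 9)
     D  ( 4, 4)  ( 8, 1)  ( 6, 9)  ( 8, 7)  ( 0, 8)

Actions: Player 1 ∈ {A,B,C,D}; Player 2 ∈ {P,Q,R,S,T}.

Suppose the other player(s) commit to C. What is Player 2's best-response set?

u_2(P vs C) = 3
u_2(Q vs C) = 8
u_2(R vs C) = 8
u_2(S vs C) = 9
u_2(T vs C) = 9
max payoff 9 at {S,T}

BR_2 = {S,T}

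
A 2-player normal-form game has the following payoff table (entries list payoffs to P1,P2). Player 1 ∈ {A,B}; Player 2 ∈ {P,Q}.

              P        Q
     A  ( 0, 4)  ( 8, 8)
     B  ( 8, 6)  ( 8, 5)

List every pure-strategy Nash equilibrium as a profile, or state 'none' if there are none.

Nash profiles: (A,Q), (B,P)

(A,P): not NE [P1→B gives 8>0; P2→Q gives 8>4]
(A,Q): NE
(B,P): NE
(B,Q): not NE [P2→P gives 6>5]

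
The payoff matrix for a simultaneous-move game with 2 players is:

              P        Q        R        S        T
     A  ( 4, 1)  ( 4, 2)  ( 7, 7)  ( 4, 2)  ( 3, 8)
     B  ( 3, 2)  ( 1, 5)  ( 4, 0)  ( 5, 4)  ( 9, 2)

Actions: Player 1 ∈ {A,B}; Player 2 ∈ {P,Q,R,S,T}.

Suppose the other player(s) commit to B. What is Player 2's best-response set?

P2 best: {Q}

u_2(P vs B) = 2
u_2(Q vs B) = 5
u_2(R vs B) = 0
u_2(S vs B) = 4
u_2(T vs B) = 2
max payoff 5 at {Q}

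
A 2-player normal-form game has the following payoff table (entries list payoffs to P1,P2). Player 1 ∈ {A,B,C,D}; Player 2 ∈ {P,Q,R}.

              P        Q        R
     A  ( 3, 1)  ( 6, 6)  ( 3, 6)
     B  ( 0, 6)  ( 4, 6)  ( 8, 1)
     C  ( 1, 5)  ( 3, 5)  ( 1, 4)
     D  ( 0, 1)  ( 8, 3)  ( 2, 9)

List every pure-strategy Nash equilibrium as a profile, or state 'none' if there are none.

Equilibria: none

(A,P): not NE [P2→R gives 6>1]
(A,Q): not NE [P1→D gives 8>6]
(A,R): not NE [P1→B gives 8>3]
(B,P): not NE [P1→A gives 3>0]
(B,Q): not NE [P1→D gives 8>4]
(B,R): not NE [P2→Q gives 6>1]
(C,P): not NE [P1→A gives 3>1]
(C,Q): not NE [P1→D gives 8>3]
(C,R): not NE [P1→B gives 8>1; P2→Q gives 5>4]
(D,P): not NE [P1→A gives 3>0; P2→R gives 9>1]
(D,Q): not NE [P2→R gives 9>3]
(D,R): not NE [P1→B gives 8>2]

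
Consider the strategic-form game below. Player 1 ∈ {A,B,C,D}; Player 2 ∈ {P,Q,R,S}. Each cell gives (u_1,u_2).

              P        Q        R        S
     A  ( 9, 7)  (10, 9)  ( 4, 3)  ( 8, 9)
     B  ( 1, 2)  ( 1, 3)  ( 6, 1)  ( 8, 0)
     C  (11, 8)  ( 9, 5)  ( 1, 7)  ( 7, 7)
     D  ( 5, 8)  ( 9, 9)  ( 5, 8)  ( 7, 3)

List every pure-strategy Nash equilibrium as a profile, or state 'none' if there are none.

(A,P): not NE [P1→C gives 11>9; P2→S gives 9>7]
(A,Q): NE
(A,R): not NE [P1→B gives 6>4; P2→S gives 9>3]
(A,S): NE
(B,P): not NE [P1→C gives 11>1; P2→Q gives 3>2]
(B,Q): not NE [P1→A gives 10>1]
(B,R): not NE [P2→Q gives 3>1]
(B,S): not NE [P2→Q gives 3>0]
(C,P): NE
(C,Q): not NE [P1→A gives 10>9; P2→P gives 8>5]
(C,R): not NE [P1→B gives 6>1; P2→P gives 8>7]
(C,S): not NE [P1→B gives 8>7; P2→P gives 8>7]
(D,P): not NE [P1→C gives 11>5; P2→Q gives 9>8]
(D,Q): not NE [P1→A gives 10>9]
(D,R): not NE [P1→B gives 6>5; P2→Q gives 9>8]
(D,S): not NE [P1→B gives 8>7; P2→Q gives 9>3]

NE set: (A,Q), (A,S), (C,P)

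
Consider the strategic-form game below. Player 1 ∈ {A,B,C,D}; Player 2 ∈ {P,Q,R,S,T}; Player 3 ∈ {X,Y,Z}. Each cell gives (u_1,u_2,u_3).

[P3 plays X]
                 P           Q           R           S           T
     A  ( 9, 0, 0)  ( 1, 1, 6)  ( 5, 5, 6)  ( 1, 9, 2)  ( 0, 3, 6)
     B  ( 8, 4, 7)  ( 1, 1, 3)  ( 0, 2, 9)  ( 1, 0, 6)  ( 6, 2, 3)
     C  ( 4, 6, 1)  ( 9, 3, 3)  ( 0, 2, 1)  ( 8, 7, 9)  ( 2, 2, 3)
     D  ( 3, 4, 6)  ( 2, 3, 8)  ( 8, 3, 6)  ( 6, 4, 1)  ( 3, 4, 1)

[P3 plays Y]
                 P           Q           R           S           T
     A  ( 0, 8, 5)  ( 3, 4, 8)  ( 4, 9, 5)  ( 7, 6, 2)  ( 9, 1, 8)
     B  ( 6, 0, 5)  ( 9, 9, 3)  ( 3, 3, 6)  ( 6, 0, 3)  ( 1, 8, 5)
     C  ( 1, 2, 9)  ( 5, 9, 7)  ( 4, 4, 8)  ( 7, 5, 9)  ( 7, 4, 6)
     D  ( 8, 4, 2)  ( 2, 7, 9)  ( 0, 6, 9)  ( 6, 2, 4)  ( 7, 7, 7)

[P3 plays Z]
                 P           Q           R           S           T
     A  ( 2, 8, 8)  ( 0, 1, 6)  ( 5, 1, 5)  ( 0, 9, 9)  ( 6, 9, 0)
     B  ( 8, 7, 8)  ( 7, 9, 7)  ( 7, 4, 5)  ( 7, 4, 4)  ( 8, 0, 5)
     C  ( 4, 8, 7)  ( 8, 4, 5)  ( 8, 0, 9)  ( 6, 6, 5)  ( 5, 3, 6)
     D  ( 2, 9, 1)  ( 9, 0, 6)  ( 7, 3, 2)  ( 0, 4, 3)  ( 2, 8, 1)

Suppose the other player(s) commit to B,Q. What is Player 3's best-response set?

argmax u_3 = {Z}

u_3(X vs B,Q) = 3
u_3(Y vs B,Q) = 3
u_3(Z vs B,Q) = 7
max payoff 7 at {Z}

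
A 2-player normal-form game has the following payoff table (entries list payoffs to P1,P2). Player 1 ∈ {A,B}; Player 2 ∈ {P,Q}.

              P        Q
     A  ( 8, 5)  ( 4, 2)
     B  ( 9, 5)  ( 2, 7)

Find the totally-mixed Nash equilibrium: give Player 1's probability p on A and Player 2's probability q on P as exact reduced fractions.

P1 indiff ⇒ q·8+(1-q)·4 = q·9+(1-q)·2 ⇒ q(-1) = (1-q)(-2) ⇒ q = 2/3
P2 indiff ⇒ p·5+(1-p)·5 = p·2+(1-p)·7 ⇒ p(3) = (1-p)(2) ⇒ p = 2/5

P1 mixes 2/5 on A; P2 mixes 2/3 on P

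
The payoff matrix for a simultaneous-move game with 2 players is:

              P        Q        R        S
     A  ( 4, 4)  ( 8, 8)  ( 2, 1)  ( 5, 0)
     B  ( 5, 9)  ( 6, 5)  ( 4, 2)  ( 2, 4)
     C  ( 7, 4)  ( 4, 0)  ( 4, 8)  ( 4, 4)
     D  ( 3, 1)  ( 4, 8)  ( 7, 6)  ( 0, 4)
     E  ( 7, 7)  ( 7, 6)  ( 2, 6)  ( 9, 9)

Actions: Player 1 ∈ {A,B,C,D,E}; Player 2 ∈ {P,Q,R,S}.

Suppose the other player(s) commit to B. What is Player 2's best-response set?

argmax u_2 = {P}

u_2(P vs B) = 9
u_2(Q vs B) = 5
u_2(R vs B) = 2
u_2(S vs B) = 4
max payoff 9 at {P}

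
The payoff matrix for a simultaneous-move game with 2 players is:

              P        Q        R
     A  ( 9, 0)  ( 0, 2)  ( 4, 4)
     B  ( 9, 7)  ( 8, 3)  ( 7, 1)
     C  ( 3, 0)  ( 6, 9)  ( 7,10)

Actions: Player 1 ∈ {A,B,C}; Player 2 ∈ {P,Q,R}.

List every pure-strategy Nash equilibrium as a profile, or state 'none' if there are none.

PSNE = {(B,P), (C,R)}

(A,P): not NE [P2→R gives 4>0]
(A,Q): not NE [P1→B gives 8>0; P2→R gives 4>2]
(A,R): not NE [P1→C gives 7>4]
(B,P): NE
(B,Q): not NE [P2→P gives 7>3]
(B,R): not NE [P2→P gives 7>1]
(C,P): not NE [P1→B gives 9>3; P2→R gives 10>0]
(C,Q): not NE [P1→B gives 8>6; P2→R gives 10>9]
(C,R): NE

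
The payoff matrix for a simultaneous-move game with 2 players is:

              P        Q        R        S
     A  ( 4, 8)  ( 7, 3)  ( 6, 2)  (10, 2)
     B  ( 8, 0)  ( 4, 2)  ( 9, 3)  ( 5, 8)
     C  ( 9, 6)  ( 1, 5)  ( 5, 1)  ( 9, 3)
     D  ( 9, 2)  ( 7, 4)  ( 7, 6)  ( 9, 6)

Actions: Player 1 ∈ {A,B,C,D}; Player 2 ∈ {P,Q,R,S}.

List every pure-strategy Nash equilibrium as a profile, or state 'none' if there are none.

(A,P): not NE [P1→D gives 9>4]
(A,Q): not NE [P2→P gives 8>3]
(A,R): not NE [P1→B gives 9>6; P2→P gives 8>2]
(A,S): not NE [P2→P gives 8>2]
(B,P): not NE [P1→D gives 9>8; P2→S gives 8>0]
(B,Q): not NE [P1→D gives 7>4; P2→S gives 8>2]
(B,R): not NE [P2→S gives 8>3]
(B,S): not NE [P1→A gives 10>5]
(C,P): NE
(C,Q): not NE [P1→D gives 7>1; P2→P gives 6>5]
(C,R): not NE [P1→B gives 9>5; P2→P gives 6>1]
(C,S): not NE [P1→A gives 10>9; P2→P gives 6>3]
(D,P): not NE [P2→S gives 6>2]
(D,Q): not NE [P2→S gives 6>4]
(D,R): not NE [P1→B gives 9>7]
(D,S): not NE [P1→A gives 10>9]

NE set: (C,P)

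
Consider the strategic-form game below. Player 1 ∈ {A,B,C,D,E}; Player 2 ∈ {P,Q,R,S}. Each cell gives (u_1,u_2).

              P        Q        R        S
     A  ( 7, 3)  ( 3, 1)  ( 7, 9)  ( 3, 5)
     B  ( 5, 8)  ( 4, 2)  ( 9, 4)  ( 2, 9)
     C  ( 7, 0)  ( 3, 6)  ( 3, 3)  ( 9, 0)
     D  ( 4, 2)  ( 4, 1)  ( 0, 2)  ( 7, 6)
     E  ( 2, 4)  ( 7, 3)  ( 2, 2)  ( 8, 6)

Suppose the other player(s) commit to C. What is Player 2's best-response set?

u_2(P vs C) = 0
u_2(Q vs C) = 6
u_2(R vs C) = 3
u_2(S vs C) = 0
max payoff 6 at {Q}

P2 best: {Q}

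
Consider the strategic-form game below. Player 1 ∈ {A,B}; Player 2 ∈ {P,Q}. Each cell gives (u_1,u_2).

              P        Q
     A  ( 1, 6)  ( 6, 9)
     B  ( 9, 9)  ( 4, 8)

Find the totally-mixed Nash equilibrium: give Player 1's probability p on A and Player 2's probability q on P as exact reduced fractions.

p=1/4, q=1/5

P1 indiff ⇒ q·1+(1-q)·6 = q·9+(1-q)·4 ⇒ q(-8) = (1-q)(-2) ⇒ q = 1/5
P2 indiff ⇒ p·6+(1-p)·9 = p·9+(1-p)·8 ⇒ p(-3) = (1-p)(-1) ⇒ p = 1/4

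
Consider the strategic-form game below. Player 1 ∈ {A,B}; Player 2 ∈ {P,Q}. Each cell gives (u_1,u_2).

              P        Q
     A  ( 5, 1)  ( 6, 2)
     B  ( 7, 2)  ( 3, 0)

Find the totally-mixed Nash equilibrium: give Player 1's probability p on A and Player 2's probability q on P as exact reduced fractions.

(p,q) = (2/3, 3/5)

P1 indiff ⇒ q·5+(1-q)·6 = q·7+(1-q)·3 ⇒ q(-2) = (1-q)(-3) ⇒ q = 3/5
P2 indiff ⇒ p·1+(1-p)·2 = p·2+(1-p)·0 ⇒ p(-1) = (1-p)(-2) ⇒ p = 2/3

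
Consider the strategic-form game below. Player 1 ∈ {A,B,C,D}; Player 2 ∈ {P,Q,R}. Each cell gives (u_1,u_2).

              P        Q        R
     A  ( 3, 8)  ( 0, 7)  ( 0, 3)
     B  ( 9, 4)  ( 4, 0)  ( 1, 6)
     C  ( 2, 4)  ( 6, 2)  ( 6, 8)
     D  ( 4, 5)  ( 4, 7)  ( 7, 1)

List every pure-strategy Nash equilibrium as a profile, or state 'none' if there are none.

(A,P): not NE [P1→B gives 9>3]
(A,Q): not NE [P1→C gives 6>0; P2→P gives 8>7]
(A,R): not NE [P1→D gives 7>0; P2→P gives 8>3]
(B,P): not NE [P2→R gives 6>4]
(B,Q): not NE [P1→C gives 6>4; P2→R gives 6>0]
(B,R): not NE [P1→D gives 7>1]
(C,P): not NE [P1→B gives 9>2; P2→R gives 8>4]
(C,Q): not NE [P2→R gives 8>2]
(C,R): not NE [P1→D gives 7>6]
(D,P): not NE [P1→B gives 9>4; P2→Q gives 7>5]
(D,Q): not NE [P1→C gives 6>4]
(D,R): not NE [P2→Q gives 7>1]

PSNE: ∅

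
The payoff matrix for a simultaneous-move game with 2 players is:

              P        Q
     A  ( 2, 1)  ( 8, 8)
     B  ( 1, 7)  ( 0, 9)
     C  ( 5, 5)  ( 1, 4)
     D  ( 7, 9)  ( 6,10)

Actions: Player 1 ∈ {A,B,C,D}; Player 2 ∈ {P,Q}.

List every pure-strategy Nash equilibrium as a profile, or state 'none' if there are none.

(A,P): not NE [P1→D gives 7>2; P2→Q gives 8>1]
(A,Q): NE
(B,P): not NE [P1→D gives 7>1; P2→Q gives 9>7]
(B,Q): not NE [P1→A gives 8>0]
(C,P): not NE [P1→D gives 7>5]
(C,Q): not NE [P1→A gives 8>1; P2→P gives 5>4]
(D,P): not NE [P2→Q gives 10>9]
(D,Q): not NE [P1→A gives 8>6]

Nash profiles: (A,Q)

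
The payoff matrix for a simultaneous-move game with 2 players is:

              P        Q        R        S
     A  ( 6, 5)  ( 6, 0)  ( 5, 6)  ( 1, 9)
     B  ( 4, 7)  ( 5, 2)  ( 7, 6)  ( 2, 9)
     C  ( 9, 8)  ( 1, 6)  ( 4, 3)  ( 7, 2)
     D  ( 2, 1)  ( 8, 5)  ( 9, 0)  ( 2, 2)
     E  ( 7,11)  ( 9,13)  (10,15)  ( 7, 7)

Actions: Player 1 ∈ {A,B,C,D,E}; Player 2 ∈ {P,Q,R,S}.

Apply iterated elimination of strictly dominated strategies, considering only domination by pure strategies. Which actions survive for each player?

IESDS → P1:{C,E} P2:{P,Q,R}

P1 drop A (E beats it: P:7>6 Q:9>6 R:10>5 S:7>1)
P1 drop B (E beats it: P:7>4 Q:9>5 R:10>7 S:7>2)
P1 drop D (E beats it: P:7>2 Q:9>8 R:10>9 S:7>2)
P2 drop S (P beats it: C:8>2 E:11>7)
P1→{C,E} P2→{P,Q,R}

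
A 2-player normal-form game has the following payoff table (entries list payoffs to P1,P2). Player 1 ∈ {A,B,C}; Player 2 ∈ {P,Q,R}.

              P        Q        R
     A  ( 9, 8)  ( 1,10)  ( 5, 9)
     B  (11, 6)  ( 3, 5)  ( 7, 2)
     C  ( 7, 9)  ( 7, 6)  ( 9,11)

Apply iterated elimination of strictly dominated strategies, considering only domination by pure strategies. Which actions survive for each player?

IESDS → P1:{B,C} P2:{P,R}

P1 drop A (B beats it: P:11>9 Q:3>1 R:7>5)
P2 drop Q (P beats it: B:6>5 C:9>6)
P1→{B,C} P2→{P,R}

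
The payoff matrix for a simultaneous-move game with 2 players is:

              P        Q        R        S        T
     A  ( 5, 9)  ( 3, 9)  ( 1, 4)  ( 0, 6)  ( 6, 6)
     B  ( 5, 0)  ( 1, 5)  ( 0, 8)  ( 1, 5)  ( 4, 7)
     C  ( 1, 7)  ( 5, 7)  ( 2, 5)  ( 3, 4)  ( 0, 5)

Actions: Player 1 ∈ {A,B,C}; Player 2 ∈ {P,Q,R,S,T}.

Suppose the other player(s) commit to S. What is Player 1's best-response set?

P1 best: {C}

u_1(A vs S) = 0
u_1(B vs S) = 1
u_1(C vs S) = 3
max payoff 3 at {C}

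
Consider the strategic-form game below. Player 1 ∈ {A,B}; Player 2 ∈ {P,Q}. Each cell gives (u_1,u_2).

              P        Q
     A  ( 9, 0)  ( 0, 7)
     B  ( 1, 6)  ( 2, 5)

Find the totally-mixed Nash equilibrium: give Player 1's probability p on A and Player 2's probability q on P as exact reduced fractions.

P1 indiff ⇒ q·9+(1-q)·0 = q·1+(1-q)·2 ⇒ q(8) = (1-q)(2) ⇒ q = 1/5
P2 indiff ⇒ p·0+(1-p)·6 = p·7+(1-p)·5 ⇒ p(-7) = (1-p)(-1) ⇒ p = 1/8

(p,q) = (1/8, 1/5)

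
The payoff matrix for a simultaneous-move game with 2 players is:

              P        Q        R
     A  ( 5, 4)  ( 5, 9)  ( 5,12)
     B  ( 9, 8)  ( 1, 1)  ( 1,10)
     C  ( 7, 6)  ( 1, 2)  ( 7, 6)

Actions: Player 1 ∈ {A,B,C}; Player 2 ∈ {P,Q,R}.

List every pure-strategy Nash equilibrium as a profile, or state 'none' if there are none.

Nash profiles: (C,R)

(A,P): not NE [P1→B gives 9>5; P2→R gives 12>4]
(A,Q): not NE [P2→R gives 12>9]
(A,R): not NE [P1→C gives 7>5]
(B,P): not NE [P2→R gives 10>8]
(B,Q): not NE [P1→A gives 5>1; P2→R gives 10>1]
(B,R): not NE [P1→C gives 7>1]
(C,P): not NE [P1→B gives 9>7]
(C,Q): not NE [P1→A gives 5>1; P2→R gives 6>2]
(C,R): NE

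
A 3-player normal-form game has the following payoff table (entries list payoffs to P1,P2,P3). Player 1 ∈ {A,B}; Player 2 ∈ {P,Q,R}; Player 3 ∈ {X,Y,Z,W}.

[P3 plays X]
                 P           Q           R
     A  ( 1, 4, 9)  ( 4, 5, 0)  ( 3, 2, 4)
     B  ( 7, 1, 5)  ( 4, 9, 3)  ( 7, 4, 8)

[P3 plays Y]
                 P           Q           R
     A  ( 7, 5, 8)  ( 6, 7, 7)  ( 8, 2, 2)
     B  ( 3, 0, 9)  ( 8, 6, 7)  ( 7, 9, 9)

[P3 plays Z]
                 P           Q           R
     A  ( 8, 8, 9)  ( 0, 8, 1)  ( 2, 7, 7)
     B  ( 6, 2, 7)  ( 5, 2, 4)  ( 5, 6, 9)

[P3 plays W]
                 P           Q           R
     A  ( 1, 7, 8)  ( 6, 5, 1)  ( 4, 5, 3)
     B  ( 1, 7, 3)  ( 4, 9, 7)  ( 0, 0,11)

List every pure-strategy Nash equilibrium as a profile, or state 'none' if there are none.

(A,P,X): not NE [P1→B gives 7>1; P2→Q gives 5>4]
(A,P,Y): not NE [P2→Q gives 7>5; P3→Z gives 9>8]
(A,P,Z): NE
(A,P,W): not NE [P3→Z gives 9>8]
(A,Q,X): not NE [P3→Y gives 7>0]
(A,Q,Y): not NE [P1→B gives 8>6]
(A,Q,Z): not NE [P1→B gives 5>0; P3→Y gives 7>1]
(A,Q,W): not NE [P2→P gives 7>5; P3→Y gives 7>1]
(A,R,X): not NE [P1→B gives 7>3; P2→Q gives 5>2; P3→Z gives 7>4]
(A,R,Y): not NE [P2→Q gives 7>2; P3→Z gives 7>2]
(A,R,Z): not NE [P1→B gives 5>2; P2→Q gives 8>7]
(A,R,W): not NE [P2→P gives 7>5; P3→Z gives 7>3]
(B,P,X): not NE [P2→Q gives 9>1; P3→Y gives 9>5]
(B,P,Y): not NE [P1→A gives 7>3; P2→R gives 9>0]
(B,P,Z): not NE [P1→A gives 8>6; P2→R gives 6>2; P3→Y gives 9>7]
(B,P,W): not NE [P2→Q gives 9>7; P3→Y gives 9>3]
(B,Q,X): not NE [P3→W gives 7>3]
(B,Q,Y): not NE [P2→R gives 9>6]
(B,Q,Z): not NE [P2→R gives 6>2; P3→W gives 7>4]
(B,Q,W): not NE [P1→A gives 6>4]
(B,R,X): not NE [P2→Q gives 9>4; P3→W gives 11>8]
(B,R,Y): not NE [P1→A gives 8>7; P3→W gives 11>9]
(B,R,Z): not NE [P3→W gives 11>9]
(B,R,W): not NE [P1→A gives 4>0; P2→Q gives 9>0]

PSNE = {(A,P,Z)}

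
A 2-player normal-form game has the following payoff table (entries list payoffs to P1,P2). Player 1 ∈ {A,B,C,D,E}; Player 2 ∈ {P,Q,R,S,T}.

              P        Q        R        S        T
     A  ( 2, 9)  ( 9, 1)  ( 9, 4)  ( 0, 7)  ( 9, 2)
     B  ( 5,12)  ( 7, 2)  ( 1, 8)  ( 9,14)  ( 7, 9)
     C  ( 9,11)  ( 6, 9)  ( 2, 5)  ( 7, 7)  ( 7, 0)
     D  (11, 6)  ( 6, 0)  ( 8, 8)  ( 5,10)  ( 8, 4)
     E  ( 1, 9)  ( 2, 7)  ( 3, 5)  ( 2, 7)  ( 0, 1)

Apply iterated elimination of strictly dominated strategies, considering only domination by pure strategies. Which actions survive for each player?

P1 drop E (D beats it: P:11>1 Q:6>2 R:8>3 S:5>2 T:8>0)
P2 drop Q (P beats it: A:9>1 B:12>2 C:11>9 D:6>0)
P2 drop R (S beats it: A:7>4 B:14>8 C:7>5 D:10>8)
P2 drop T (P beats it: A:9>2 B:12>9 C:11>0 D:6>4)
P1 drop A (B beats it: P:5>2 S:9>0)
P1→{B,C,D} P2→{P,S}

Survivors P1:{B,C,D} P2:{P,S}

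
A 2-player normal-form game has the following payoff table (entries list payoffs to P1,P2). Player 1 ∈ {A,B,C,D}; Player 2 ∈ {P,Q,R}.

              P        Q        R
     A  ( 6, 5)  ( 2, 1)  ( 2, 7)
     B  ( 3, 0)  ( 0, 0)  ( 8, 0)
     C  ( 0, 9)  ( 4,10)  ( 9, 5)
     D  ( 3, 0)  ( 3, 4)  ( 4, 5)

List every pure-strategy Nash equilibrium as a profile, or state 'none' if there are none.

(A,P): not NE [P2→R gives 7>5]
(A,Q): not NE [P1→C gives 4>2; P2→R gives 7>1]
(A,R): not NE [P1→C gives 9>2]
(B,P): not NE [P1→A gives 6>3]
(B,Q): not NE [P1→C gives 4>0]
(B,R): not NE [P1→C gives 9>8]
(C,P): not NE [P1→A gives 6>0; P2→Q gives 10>9]
(C,Q): NE
(C,R): not NE [P2→Q gives 10>5]
(D,P): not NE [P1→A gives 6>3; P2→R gives 5>0]
(D,Q): not NE [P1→C gives 4>3; P2→R gives 5>4]
(D,R): not NE [P1→C gives 9>4]

Nash profiles: (C,Q)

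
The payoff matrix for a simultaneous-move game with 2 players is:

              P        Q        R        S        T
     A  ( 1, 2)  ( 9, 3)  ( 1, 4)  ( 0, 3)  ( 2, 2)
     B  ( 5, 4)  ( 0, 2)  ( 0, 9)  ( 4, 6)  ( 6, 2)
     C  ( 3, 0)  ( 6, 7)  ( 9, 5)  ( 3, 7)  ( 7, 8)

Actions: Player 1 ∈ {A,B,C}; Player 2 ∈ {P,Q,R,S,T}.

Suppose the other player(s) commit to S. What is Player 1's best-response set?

argmax u_1 = {B}

u_1(A vs S) = 0
u_1(B vs S) = 4
u_1(C vs S) = 3
max payoff 4 at {B}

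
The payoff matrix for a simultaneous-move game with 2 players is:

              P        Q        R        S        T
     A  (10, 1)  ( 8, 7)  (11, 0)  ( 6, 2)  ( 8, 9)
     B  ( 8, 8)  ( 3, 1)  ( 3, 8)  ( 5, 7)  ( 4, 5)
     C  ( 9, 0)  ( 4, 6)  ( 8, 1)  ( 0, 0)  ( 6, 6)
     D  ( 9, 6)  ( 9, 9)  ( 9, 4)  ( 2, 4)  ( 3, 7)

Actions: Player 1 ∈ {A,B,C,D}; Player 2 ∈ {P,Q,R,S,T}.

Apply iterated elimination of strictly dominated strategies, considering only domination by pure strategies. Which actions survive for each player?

P1 drop B (A beats it: P:10>8 Q:8>3 R:11>3 S:6>5 T:8>4)
P1 drop C (A beats it: P:10>9 Q:8>4 R:11>8 S:6>0 T:8>6)
P2 drop P (Q beats it: A:7>1 D:9>6)
P2 drop R (Q beats it: A:7>0 D:9>4)
P2 drop S (Q beats it: A:7>2 D:9>4)
P1→{A,D} P2→{Q,T}

Remaining: P1:{A,D} P2:{Q,T}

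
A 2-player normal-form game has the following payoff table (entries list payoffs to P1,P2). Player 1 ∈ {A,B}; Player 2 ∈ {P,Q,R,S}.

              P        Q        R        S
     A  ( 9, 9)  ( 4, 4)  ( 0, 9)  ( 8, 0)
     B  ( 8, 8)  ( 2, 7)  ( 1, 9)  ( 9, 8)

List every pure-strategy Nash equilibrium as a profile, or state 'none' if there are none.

Nash profiles: (A,P), (B,R)

(A,P): NE
(A,Q): not NE [P2→R gives 9>4]
(A,R): not NE [P1→B gives 1>0]
(A,S): not NE [P1→B gives 9>8; P2→R gives 9>0]
(B,P): not NE [P1→A gives 9>8; P2→R gives 9>8]
(B,Q): not NE [P1→A gives 4>2; P2→R gives 9>7]
(B,R): NE
(B,S): not NE [P2→R gives 9>8]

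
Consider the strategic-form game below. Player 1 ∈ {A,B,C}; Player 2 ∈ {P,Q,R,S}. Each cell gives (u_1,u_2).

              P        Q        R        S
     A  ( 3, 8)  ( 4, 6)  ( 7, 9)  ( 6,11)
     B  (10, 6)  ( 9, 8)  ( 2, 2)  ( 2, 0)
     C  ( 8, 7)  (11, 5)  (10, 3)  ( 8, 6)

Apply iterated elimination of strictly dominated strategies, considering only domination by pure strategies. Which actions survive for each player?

P1 drop A (C beats it: P:8>3 Q:11>4 R:10>7 S:8>6)
P2 drop R (P beats it: B:6>2 C:7>3)
P2 drop S (P beats it: B:6>0 C:7>6)
P1→{B,C} P2→{P,Q}

IESDS → P1:{B,C} P2:{P,Q}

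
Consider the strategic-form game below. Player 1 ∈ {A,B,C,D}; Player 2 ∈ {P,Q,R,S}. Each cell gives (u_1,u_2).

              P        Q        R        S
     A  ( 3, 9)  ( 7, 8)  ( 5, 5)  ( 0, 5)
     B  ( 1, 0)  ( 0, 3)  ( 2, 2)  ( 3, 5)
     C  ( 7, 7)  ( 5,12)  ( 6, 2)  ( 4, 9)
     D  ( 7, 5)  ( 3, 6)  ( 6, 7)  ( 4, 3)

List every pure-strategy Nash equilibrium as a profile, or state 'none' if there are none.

(A,P): not NE [P1→D gives 7>3]
(A,Q): not NE [P2→P gives 9>8]
(A,R): not NE [P1→D gives 6>5; P2→P gives 9>5]
(A,S): not NE [P1→D gives 4>0; P2→P gives 9>5]
(B,P): not NE [P1→D gives 7>1; P2→S gives 5>0]
(B,Q): not NE [P1→A gives 7>0; P2→S gives 5>3]
(B,R): not NE [P1→D gives 6>2; P2→S gives 5>2]
(B,S): not NE [P1→D gives 4>3]
(C,P): not NE [P2→Q gives 12>7]
(C,Q): not NE [P1→A gives 7>5]
(C,R): not NE [P2→Q gives 12>2]
(C,S): not NE [P2→Q gives 12>9]
(D,P): not NE [P2→R gives 7>5]
(D,Q): not NE [P1→A gives 7>3; P2→R gives 7>6]
(D,R): NE
(D,S): not NE [P2→R gives 7>3]

NE set: (D,R)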